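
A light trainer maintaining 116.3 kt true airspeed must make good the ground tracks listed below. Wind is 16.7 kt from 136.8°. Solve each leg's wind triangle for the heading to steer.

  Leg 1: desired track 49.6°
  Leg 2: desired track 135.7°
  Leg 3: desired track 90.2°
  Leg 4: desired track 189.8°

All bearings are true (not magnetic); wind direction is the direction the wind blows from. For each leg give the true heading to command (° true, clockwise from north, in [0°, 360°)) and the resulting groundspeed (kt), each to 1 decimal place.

Leg 1: desired track 49.6°; wind correction +8.2° → command heading 57.8°, groundspeed 114.3 kt
Leg 2: desired track 135.7°; wind correction +0.2° → command heading 135.9°, groundspeed 99.6 kt
Leg 3: desired track 90.2°; wind correction +6.0° → command heading 96.2°, groundspeed 104.2 kt
Leg 4: desired track 189.8°; wind correction -6.6° → command heading 183.2°, groundspeed 105.5 kt

Leg 1: heading=57.8°, groundspeed=114.3 kt
Leg 2: heading=135.9°, groundspeed=99.6 kt
Leg 3: heading=96.2°, groundspeed=104.2 kt
Leg 4: heading=183.2°, groundspeed=105.5 kt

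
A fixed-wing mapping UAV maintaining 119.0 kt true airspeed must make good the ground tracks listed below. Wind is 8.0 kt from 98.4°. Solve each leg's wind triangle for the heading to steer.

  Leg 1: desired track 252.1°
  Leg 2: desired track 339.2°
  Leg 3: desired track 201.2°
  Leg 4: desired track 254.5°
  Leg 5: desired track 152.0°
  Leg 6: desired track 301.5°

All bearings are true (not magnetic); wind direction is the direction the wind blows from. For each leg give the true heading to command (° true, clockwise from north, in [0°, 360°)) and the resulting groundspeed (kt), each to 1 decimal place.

Leg 1: heading=250.4°, groundspeed=126.1 kt
Leg 2: heading=342.6°, groundspeed=122.7 kt
Leg 3: heading=197.4°, groundspeed=120.5 kt
Leg 4: heading=252.9°, groundspeed=126.3 kt
Leg 5: heading=148.9°, groundspeed=114.1 kt
Leg 6: heading=303.0°, groundspeed=126.3 kt

Leg 1: desired track 252.1°; wind correction -1.7° → command heading 250.4°, groundspeed 126.1 kt
Leg 2: desired track 339.2°; wind correction +3.4° → command heading 342.6°, groundspeed 122.7 kt
Leg 3: desired track 201.2°; wind correction -3.8° → command heading 197.4°, groundspeed 120.5 kt
Leg 4: desired track 254.5°; wind correction -1.6° → command heading 252.9°, groundspeed 126.3 kt
Leg 5: desired track 152.0°; wind correction -3.1° → command heading 148.9°, groundspeed 114.1 kt
Leg 6: desired track 301.5°; wind correction +1.5° → command heading 303.0°, groundspeed 126.3 kt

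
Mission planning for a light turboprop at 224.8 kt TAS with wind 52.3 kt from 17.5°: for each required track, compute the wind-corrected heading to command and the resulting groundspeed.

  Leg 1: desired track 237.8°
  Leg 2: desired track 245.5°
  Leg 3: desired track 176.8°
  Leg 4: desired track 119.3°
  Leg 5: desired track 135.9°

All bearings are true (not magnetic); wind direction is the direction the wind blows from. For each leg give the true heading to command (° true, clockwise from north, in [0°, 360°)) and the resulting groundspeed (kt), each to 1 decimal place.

Leg 1: desired track 237.8°; wind correction +8.7° → command heading 246.5°, groundspeed 262.1 kt
Leg 2: desired track 245.5°; wind correction +10.0° → command heading 255.5°, groundspeed 256.4 kt
Leg 3: desired track 176.8°; wind correction -4.7° → command heading 172.1°, groundspeed 273.0 kt
Leg 4: desired track 119.3°; wind correction -13.2° → command heading 106.1°, groundspeed 229.6 kt
Leg 5: desired track 135.9°; wind correction -11.8° → command heading 124.1°, groundspeed 244.9 kt

Leg 1: heading=246.5°, groundspeed=262.1 kt
Leg 2: heading=255.5°, groundspeed=256.4 kt
Leg 3: heading=172.1°, groundspeed=273.0 kt
Leg 4: heading=106.1°, groundspeed=229.6 kt
Leg 5: heading=124.1°, groundspeed=244.9 kt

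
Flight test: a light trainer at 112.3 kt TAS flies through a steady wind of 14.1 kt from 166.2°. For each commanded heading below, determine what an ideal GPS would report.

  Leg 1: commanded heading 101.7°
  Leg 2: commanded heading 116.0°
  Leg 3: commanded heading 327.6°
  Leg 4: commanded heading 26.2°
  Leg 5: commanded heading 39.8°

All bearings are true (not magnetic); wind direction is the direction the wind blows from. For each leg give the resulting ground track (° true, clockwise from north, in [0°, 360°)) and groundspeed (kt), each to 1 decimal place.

Leg 1: track=94.9°, groundspeed=107.0 kt
Leg 2: track=110.0°, groundspeed=103.8 kt
Leg 3: track=329.6°, groundspeed=125.7 kt
Leg 4: track=22.0°, groundspeed=123.4 kt
Leg 5: track=34.4°, groundspeed=121.2 kt

Leg 1: heading 101.7°; drift -6.8° → track 94.9°, groundspeed 107.0 kt
Leg 2: heading 116.0°; drift -6.0° → track 110.0°, groundspeed 103.8 kt
Leg 3: heading 327.6°; drift +2.0° → track 329.6°, groundspeed 125.7 kt
Leg 4: heading 26.2°; drift -4.2° → track 22.0°, groundspeed 123.4 kt
Leg 5: heading 39.8°; drift -5.4° → track 34.4°, groundspeed 121.2 kt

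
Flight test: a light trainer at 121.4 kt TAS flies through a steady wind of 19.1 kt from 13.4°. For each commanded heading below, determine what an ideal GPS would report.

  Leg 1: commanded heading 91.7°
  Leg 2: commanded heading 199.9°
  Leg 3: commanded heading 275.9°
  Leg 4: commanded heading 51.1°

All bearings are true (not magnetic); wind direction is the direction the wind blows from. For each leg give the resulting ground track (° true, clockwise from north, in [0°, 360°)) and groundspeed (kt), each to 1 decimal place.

Leg 1: heading 91.7°; drift +9.0° → track 100.7°, groundspeed 119.0 kt
Leg 2: heading 199.9°; drift -0.9° → track 199.0°, groundspeed 140.4 kt
Leg 3: heading 275.9°; drift -8.7° → track 267.2°, groundspeed 125.3 kt
Leg 4: heading 51.1°; drift +6.3° → track 57.4°, groundspeed 106.9 kt

Leg 1: track=100.7°, groundspeed=119.0 kt
Leg 2: track=199.0°, groundspeed=140.4 kt
Leg 3: track=267.2°, groundspeed=125.3 kt
Leg 4: track=57.4°, groundspeed=106.9 kt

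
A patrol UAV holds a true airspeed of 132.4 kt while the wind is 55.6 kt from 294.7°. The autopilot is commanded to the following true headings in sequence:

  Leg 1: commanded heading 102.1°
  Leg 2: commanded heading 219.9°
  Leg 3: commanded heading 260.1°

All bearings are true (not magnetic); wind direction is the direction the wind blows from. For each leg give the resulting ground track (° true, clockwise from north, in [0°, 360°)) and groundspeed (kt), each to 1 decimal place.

Leg 1: track=105.8°, groundspeed=187.1 kt
Leg 2: track=195.4°, groundspeed=129.5 kt
Leg 3: track=240.1°, groundspeed=92.2 kt

Leg 1: heading 102.1°; drift +3.7° → track 105.8°, groundspeed 187.1 kt
Leg 2: heading 219.9°; drift -24.5° → track 195.4°, groundspeed 129.5 kt
Leg 3: heading 260.1°; drift -20.0° → track 240.1°, groundspeed 92.2 kt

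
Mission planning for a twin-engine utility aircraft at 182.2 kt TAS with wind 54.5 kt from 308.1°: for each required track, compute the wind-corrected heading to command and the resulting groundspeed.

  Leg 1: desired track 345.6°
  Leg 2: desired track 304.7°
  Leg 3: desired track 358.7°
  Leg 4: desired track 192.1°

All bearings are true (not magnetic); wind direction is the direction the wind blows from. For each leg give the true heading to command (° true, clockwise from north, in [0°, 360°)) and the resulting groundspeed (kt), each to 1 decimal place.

Leg 1: heading=335.1°, groundspeed=135.9 kt
Leg 2: heading=305.7°, groundspeed=127.8 kt
Leg 3: heading=345.3°, groundspeed=142.7 kt
Leg 4: heading=207.7°, groundspeed=199.4 kt

Leg 1: desired track 345.6°; wind correction -10.5° → command heading 335.1°, groundspeed 135.9 kt
Leg 2: desired track 304.7°; wind correction +1.0° → command heading 305.7°, groundspeed 127.8 kt
Leg 3: desired track 358.7°; wind correction -13.4° → command heading 345.3°, groundspeed 142.7 kt
Leg 4: desired track 192.1°; wind correction +15.6° → command heading 207.7°, groundspeed 199.4 kt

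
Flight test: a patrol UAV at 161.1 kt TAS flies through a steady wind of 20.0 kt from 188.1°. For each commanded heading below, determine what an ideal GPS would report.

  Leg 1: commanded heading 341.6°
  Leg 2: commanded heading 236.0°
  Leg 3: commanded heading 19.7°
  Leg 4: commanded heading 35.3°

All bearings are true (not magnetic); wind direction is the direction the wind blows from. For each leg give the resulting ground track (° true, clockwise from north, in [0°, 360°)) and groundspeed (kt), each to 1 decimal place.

Leg 1: heading 341.6°; drift +2.9° → track 344.5°, groundspeed 179.2 kt
Leg 2: heading 236.0°; drift +5.7° → track 241.7°, groundspeed 148.4 kt
Leg 3: heading 19.7°; drift -1.3° → track 18.4°, groundspeed 180.7 kt
Leg 4: heading 35.3°; drift -2.9° → track 32.4°, groundspeed 179.1 kt

Leg 1: track=344.5°, groundspeed=179.2 kt
Leg 2: track=241.7°, groundspeed=148.4 kt
Leg 3: track=18.4°, groundspeed=180.7 kt
Leg 4: track=32.4°, groundspeed=179.1 kt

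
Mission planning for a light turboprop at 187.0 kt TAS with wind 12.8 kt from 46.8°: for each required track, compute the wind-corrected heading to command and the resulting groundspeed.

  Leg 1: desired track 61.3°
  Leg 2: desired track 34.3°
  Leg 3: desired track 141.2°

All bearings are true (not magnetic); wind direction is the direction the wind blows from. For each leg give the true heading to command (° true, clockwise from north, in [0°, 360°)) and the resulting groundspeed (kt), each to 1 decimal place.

Leg 1: desired track 61.3°; wind correction -1.0° → command heading 60.3°, groundspeed 174.6 kt
Leg 2: desired track 34.3°; wind correction +0.8° → command heading 35.1°, groundspeed 174.5 kt
Leg 3: desired track 141.2°; wind correction -3.9° → command heading 137.3°, groundspeed 187.5 kt

Leg 1: heading=60.3°, groundspeed=174.6 kt
Leg 2: heading=35.1°, groundspeed=174.5 kt
Leg 3: heading=137.3°, groundspeed=187.5 kt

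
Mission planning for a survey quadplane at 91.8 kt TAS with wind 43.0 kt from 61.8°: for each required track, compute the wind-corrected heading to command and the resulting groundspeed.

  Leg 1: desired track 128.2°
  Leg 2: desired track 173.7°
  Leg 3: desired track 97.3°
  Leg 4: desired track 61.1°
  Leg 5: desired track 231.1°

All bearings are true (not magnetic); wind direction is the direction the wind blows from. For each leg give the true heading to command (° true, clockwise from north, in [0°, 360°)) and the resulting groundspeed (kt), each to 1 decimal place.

Leg 1: heading=102.8°, groundspeed=65.7 kt
Leg 2: heading=147.9°, groundspeed=98.7 kt
Leg 3: heading=81.5°, groundspeed=53.3 kt
Leg 4: heading=61.4°, groundspeed=48.8 kt
Leg 5: heading=226.1°, groundspeed=133.7 kt

Leg 1: desired track 128.2°; wind correction -25.4° → command heading 102.8°, groundspeed 65.7 kt
Leg 2: desired track 173.7°; wind correction -25.8° → command heading 147.9°, groundspeed 98.7 kt
Leg 3: desired track 97.3°; wind correction -15.8° → command heading 81.5°, groundspeed 53.3 kt
Leg 4: desired track 61.1°; wind correction +0.3° → command heading 61.4°, groundspeed 48.8 kt
Leg 5: desired track 231.1°; wind correction -5.0° → command heading 226.1°, groundspeed 133.7 kt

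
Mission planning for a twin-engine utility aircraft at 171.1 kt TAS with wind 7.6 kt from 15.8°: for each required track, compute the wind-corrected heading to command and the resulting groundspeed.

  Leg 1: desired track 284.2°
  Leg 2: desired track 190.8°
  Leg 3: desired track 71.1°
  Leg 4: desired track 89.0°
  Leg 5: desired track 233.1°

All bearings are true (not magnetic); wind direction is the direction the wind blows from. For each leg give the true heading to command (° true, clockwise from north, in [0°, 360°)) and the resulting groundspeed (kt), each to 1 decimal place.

Leg 1: heading=286.7°, groundspeed=171.1 kt
Leg 2: heading=190.6°, groundspeed=178.7 kt
Leg 3: heading=69.0°, groundspeed=166.7 kt
Leg 4: heading=86.6°, groundspeed=168.7 kt
Leg 5: heading=234.6°, groundspeed=177.1 kt

Leg 1: desired track 284.2°; wind correction +2.5° → command heading 286.7°, groundspeed 171.1 kt
Leg 2: desired track 190.8°; wind correction -0.2° → command heading 190.6°, groundspeed 178.7 kt
Leg 3: desired track 71.1°; wind correction -2.1° → command heading 69.0°, groundspeed 166.7 kt
Leg 4: desired track 89.0°; wind correction -2.4° → command heading 86.6°, groundspeed 168.7 kt
Leg 5: desired track 233.1°; wind correction +1.5° → command heading 234.6°, groundspeed 177.1 kt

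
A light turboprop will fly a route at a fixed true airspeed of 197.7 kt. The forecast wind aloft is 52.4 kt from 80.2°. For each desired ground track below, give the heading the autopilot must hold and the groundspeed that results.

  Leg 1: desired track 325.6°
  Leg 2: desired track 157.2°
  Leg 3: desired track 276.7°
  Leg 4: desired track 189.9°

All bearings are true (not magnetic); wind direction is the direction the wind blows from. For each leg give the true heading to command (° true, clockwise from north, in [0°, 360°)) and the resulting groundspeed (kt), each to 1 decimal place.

Leg 1: heading=339.5°, groundspeed=213.7 kt
Leg 2: heading=142.2°, groundspeed=179.2 kt
Leg 3: heading=281.0°, groundspeed=247.4 kt
Leg 4: heading=175.5°, groundspeed=209.1 kt

Leg 1: desired track 325.6°; wind correction +13.9° → command heading 339.5°, groundspeed 213.7 kt
Leg 2: desired track 157.2°; wind correction -15.0° → command heading 142.2°, groundspeed 179.2 kt
Leg 3: desired track 276.7°; wind correction +4.3° → command heading 281.0°, groundspeed 247.4 kt
Leg 4: desired track 189.9°; wind correction -14.4° → command heading 175.5°, groundspeed 209.1 kt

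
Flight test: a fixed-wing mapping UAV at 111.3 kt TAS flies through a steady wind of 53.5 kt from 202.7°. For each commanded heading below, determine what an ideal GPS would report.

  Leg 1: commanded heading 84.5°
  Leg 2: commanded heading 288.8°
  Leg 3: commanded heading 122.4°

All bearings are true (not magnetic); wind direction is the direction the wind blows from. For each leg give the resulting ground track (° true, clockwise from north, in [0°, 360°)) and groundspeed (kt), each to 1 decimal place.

Leg 1: track=65.5°, groundspeed=144.5 kt
Leg 2: track=315.2°, groundspeed=120.2 kt
Leg 3: track=95.1°, groundspeed=115.1 kt

Leg 1: heading 84.5°; drift -19.0° → track 65.5°, groundspeed 144.5 kt
Leg 2: heading 288.8°; drift +26.4° → track 315.2°, groundspeed 120.2 kt
Leg 3: heading 122.4°; drift -27.3° → track 95.1°, groundspeed 115.1 kt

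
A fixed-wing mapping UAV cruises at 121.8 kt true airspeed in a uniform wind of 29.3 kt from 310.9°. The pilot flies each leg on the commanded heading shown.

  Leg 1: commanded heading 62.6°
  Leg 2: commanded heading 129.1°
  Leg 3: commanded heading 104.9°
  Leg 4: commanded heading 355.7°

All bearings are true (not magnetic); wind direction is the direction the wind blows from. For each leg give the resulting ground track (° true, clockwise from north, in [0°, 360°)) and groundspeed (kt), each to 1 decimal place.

Leg 1: track=74.2°, groundspeed=135.4 kt
Leg 2: track=129.4°, groundspeed=151.1 kt
Leg 3: track=109.9°, groundspeed=148.7 kt
Leg 4: track=7.3°, groundspeed=103.1 kt

Leg 1: heading 62.6°; drift +11.6° → track 74.2°, groundspeed 135.4 kt
Leg 2: heading 129.1°; drift +0.3° → track 129.4°, groundspeed 151.1 kt
Leg 3: heading 104.9°; drift +5.0° → track 109.9°, groundspeed 148.7 kt
Leg 4: heading 355.7°; drift +11.6° → track 7.3°, groundspeed 103.1 kt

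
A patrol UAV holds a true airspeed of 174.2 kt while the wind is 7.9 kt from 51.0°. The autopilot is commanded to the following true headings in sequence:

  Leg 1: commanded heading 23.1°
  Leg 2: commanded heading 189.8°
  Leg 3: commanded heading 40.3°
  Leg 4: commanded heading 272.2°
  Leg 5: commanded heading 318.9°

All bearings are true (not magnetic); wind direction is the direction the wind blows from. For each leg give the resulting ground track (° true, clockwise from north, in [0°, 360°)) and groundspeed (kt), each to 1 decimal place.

Leg 1: heading 23.1°; drift -1.3° → track 21.8°, groundspeed 167.3 kt
Leg 2: heading 189.8°; drift +1.7° → track 191.5°, groundspeed 180.2 kt
Leg 3: heading 40.3°; drift -0.5° → track 39.8°, groundspeed 166.4 kt
Leg 4: heading 272.2°; drift -1.7° → track 270.5°, groundspeed 180.2 kt
Leg 5: heading 318.9°; drift -2.6° → track 316.3°, groundspeed 174.7 kt

Leg 1: track=21.8°, groundspeed=167.3 kt
Leg 2: track=191.5°, groundspeed=180.2 kt
Leg 3: track=39.8°, groundspeed=166.4 kt
Leg 4: track=270.5°, groundspeed=180.2 kt
Leg 5: track=316.3°, groundspeed=174.7 kt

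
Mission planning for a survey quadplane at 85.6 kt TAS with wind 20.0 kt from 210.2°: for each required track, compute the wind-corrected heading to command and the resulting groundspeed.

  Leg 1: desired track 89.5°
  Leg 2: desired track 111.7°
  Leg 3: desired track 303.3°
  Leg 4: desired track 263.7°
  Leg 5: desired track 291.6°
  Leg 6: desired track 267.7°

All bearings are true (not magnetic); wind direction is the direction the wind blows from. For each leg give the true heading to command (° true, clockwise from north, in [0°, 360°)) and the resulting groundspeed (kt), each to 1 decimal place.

Leg 1: heading=101.1°, groundspeed=94.1 kt
Leg 2: heading=125.1°, groundspeed=86.2 kt
Leg 3: heading=289.8°, groundspeed=84.3 kt
Leg 4: heading=252.9°, groundspeed=72.2 kt
Leg 5: heading=278.2°, groundspeed=80.3 kt
Leg 6: heading=256.3°, groundspeed=73.2 kt

Leg 1: desired track 89.5°; wind correction +11.6° → command heading 101.1°, groundspeed 94.1 kt
Leg 2: desired track 111.7°; wind correction +13.4° → command heading 125.1°, groundspeed 86.2 kt
Leg 3: desired track 303.3°; wind correction -13.5° → command heading 289.8°, groundspeed 84.3 kt
Leg 4: desired track 263.7°; wind correction -10.8° → command heading 252.9°, groundspeed 72.2 kt
Leg 5: desired track 291.6°; wind correction -13.4° → command heading 278.2°, groundspeed 80.3 kt
Leg 6: desired track 267.7°; wind correction -11.4° → command heading 256.3°, groundspeed 73.2 kt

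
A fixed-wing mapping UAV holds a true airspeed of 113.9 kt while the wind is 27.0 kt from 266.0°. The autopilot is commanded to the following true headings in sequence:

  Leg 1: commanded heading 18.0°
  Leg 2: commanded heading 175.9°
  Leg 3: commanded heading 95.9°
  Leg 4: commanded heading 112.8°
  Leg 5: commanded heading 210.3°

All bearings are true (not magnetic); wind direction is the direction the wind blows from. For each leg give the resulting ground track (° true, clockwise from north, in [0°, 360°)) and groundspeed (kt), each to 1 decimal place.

Leg 1: heading 18.0°; drift +11.4° → track 29.4°, groundspeed 126.5 kt
Leg 2: heading 175.9°; drift -13.3° → track 162.6°, groundspeed 117.1 kt
Leg 3: heading 95.9°; drift -1.9° → track 94.0°, groundspeed 140.6 kt
Leg 4: heading 112.8°; drift -5.0° → track 107.8°, groundspeed 138.5 kt
Leg 5: heading 210.3°; drift -12.7° → track 197.6°, groundspeed 101.2 kt

Leg 1: track=29.4°, groundspeed=126.5 kt
Leg 2: track=162.6°, groundspeed=117.1 kt
Leg 3: track=94.0°, groundspeed=140.6 kt
Leg 4: track=107.8°, groundspeed=138.5 kt
Leg 5: track=197.6°, groundspeed=101.2 kt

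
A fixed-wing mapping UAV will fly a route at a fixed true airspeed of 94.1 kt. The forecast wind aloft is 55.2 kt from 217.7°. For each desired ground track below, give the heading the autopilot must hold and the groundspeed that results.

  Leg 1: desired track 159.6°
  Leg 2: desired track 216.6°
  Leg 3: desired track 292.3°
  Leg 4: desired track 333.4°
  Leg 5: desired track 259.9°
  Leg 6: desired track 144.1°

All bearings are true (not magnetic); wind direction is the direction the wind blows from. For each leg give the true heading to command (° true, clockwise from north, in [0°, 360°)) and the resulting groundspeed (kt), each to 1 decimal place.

Leg 1: desired track 159.6°; wind correction +29.9° → command heading 189.5°, groundspeed 52.4 kt
Leg 2: desired track 216.6°; wind correction +0.6° → command heading 217.2°, groundspeed 38.9 kt
Leg 3: desired track 292.3°; wind correction -34.4° → command heading 257.9°, groundspeed 62.9 kt
Leg 4: desired track 333.4°; wind correction -31.9° → command heading 301.5°, groundspeed 103.8 kt
Leg 5: desired track 259.9°; wind correction -23.2° → command heading 236.7°, groundspeed 45.6 kt
Leg 6: desired track 144.1°; wind correction +34.2° → command heading 178.3°, groundspeed 62.2 kt

Leg 1: heading=189.5°, groundspeed=52.4 kt
Leg 2: heading=217.2°, groundspeed=38.9 kt
Leg 3: heading=257.9°, groundspeed=62.9 kt
Leg 4: heading=301.5°, groundspeed=103.8 kt
Leg 5: heading=236.7°, groundspeed=45.6 kt
Leg 6: heading=178.3°, groundspeed=62.2 kt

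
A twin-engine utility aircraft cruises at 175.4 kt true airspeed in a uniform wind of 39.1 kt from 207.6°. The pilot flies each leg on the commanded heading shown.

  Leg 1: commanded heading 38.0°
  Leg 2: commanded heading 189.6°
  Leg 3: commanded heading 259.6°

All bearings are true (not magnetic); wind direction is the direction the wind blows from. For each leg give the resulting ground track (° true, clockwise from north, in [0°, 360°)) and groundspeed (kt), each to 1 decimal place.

Leg 1: heading 38.0°; drift -1.9° → track 36.1°, groundspeed 214.0 kt
Leg 2: heading 189.6°; drift -5.0° → track 184.6°, groundspeed 138.7 kt
Leg 3: heading 259.6°; drift +11.5° → track 271.1°, groundspeed 154.4 kt

Leg 1: track=36.1°, groundspeed=214.0 kt
Leg 2: track=184.6°, groundspeed=138.7 kt
Leg 3: track=271.1°, groundspeed=154.4 kt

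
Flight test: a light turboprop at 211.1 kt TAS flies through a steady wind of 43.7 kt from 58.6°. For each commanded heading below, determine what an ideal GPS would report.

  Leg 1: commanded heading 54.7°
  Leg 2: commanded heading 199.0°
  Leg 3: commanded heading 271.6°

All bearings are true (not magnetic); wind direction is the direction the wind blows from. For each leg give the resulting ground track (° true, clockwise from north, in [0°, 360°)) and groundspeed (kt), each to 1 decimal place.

Leg 1: track=53.7°, groundspeed=167.5 kt
Leg 2: track=205.5°, groundspeed=246.4 kt
Leg 3: track=266.1°, groundspeed=248.9 kt

Leg 1: heading 54.7°; drift -1.0° → track 53.7°, groundspeed 167.5 kt
Leg 2: heading 199.0°; drift +6.5° → track 205.5°, groundspeed 246.4 kt
Leg 3: heading 271.6°; drift -5.5° → track 266.1°, groundspeed 248.9 kt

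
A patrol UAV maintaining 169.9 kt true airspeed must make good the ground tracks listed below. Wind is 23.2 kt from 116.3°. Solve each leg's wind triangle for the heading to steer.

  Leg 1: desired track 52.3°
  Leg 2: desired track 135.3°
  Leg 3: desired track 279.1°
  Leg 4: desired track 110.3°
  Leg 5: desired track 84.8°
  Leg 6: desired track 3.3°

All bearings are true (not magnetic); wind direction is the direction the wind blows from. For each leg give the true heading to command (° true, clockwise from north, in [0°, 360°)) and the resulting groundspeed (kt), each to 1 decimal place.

Leg 1: heading=59.3°, groundspeed=158.4 kt
Leg 2: heading=132.8°, groundspeed=147.8 kt
Leg 3: heading=276.8°, groundspeed=191.9 kt
Leg 4: heading=111.1°, groundspeed=146.8 kt
Leg 5: heading=88.9°, groundspeed=149.7 kt
Leg 6: heading=10.5°, groundspeed=177.6 kt

Leg 1: desired track 52.3°; wind correction +7.0° → command heading 59.3°, groundspeed 158.4 kt
Leg 2: desired track 135.3°; wind correction -2.5° → command heading 132.8°, groundspeed 147.8 kt
Leg 3: desired track 279.1°; wind correction -2.3° → command heading 276.8°, groundspeed 191.9 kt
Leg 4: desired track 110.3°; wind correction +0.8° → command heading 111.1°, groundspeed 146.8 kt
Leg 5: desired track 84.8°; wind correction +4.1° → command heading 88.9°, groundspeed 149.7 kt
Leg 6: desired track 3.3°; wind correction +7.2° → command heading 10.5°, groundspeed 177.6 kt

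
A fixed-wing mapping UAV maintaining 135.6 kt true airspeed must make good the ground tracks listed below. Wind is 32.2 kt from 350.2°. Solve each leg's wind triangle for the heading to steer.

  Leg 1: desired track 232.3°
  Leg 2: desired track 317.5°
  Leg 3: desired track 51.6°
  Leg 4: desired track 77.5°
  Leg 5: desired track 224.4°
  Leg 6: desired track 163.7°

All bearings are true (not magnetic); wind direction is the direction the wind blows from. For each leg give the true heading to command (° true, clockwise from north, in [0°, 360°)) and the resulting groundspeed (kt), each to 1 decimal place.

Leg 1: heading=244.4°, groundspeed=147.6 kt
Leg 2: heading=324.9°, groundspeed=107.4 kt
Leg 3: heading=39.6°, groundspeed=117.2 kt
Leg 4: heading=63.8°, groundspeed=130.2 kt
Leg 5: heading=235.5°, groundspeed=151.9 kt
Leg 6: heading=162.2°, groundspeed=167.5 kt

Leg 1: desired track 232.3°; wind correction +12.1° → command heading 244.4°, groundspeed 147.6 kt
Leg 2: desired track 317.5°; wind correction +7.4° → command heading 324.9°, groundspeed 107.4 kt
Leg 3: desired track 51.6°; wind correction -12.0° → command heading 39.6°, groundspeed 117.2 kt
Leg 4: desired track 77.5°; wind correction -13.7° → command heading 63.8°, groundspeed 130.2 kt
Leg 5: desired track 224.4°; wind correction +11.1° → command heading 235.5°, groundspeed 151.9 kt
Leg 6: desired track 163.7°; wind correction -1.5° → command heading 162.2°, groundspeed 167.5 kt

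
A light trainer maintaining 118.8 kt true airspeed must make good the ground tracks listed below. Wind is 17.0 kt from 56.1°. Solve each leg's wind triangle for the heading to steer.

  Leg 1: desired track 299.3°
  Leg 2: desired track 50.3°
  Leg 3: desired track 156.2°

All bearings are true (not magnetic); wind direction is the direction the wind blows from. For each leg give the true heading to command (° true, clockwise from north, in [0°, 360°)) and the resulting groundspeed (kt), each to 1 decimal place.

Leg 1: desired track 299.3°; wind correction +7.3° → command heading 306.6°, groundspeed 125.5 kt
Leg 2: desired track 50.3°; wind correction +0.8° → command heading 51.1°, groundspeed 101.9 kt
Leg 3: desired track 156.2°; wind correction -8.1° → command heading 148.1°, groundspeed 120.6 kt

Leg 1: heading=306.6°, groundspeed=125.5 kt
Leg 2: heading=51.1°, groundspeed=101.9 kt
Leg 3: heading=148.1°, groundspeed=120.6 kt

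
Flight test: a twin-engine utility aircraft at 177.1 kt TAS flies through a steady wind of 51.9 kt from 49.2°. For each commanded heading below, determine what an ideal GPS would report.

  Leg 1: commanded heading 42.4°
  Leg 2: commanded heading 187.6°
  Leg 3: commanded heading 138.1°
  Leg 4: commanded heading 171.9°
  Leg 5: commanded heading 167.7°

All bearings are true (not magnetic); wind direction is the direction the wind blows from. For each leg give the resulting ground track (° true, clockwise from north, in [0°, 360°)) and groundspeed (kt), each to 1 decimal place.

Leg 1: track=39.6°, groundspeed=125.7 kt
Leg 2: track=196.7°, groundspeed=218.6 kt
Leg 3: track=154.5°, groundspeed=183.6 kt
Leg 4: track=183.9°, groundspeed=209.7 kt
Leg 5: track=180.4°, groundspeed=207.0 kt

Leg 1: heading 42.4°; drift -2.8° → track 39.6°, groundspeed 125.7 kt
Leg 2: heading 187.6°; drift +9.1° → track 196.7°, groundspeed 218.6 kt
Leg 3: heading 138.1°; drift +16.4° → track 154.5°, groundspeed 183.6 kt
Leg 4: heading 171.9°; drift +12.0° → track 183.9°, groundspeed 209.7 kt
Leg 5: heading 167.7°; drift +12.7° → track 180.4°, groundspeed 207.0 kt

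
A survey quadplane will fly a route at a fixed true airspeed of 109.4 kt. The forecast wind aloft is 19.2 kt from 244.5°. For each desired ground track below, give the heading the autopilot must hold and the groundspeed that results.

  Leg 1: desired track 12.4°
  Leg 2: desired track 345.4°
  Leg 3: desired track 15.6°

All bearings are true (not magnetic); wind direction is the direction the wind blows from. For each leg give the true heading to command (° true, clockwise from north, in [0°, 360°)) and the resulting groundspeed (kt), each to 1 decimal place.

Leg 1: heading=4.4°, groundspeed=120.1 kt
Leg 2: heading=335.5°, groundspeed=111.4 kt
Leg 3: heading=8.0°, groundspeed=121.1 kt

Leg 1: desired track 12.4°; wind correction -8.0° → command heading 4.4°, groundspeed 120.1 kt
Leg 2: desired track 345.4°; wind correction -9.9° → command heading 335.5°, groundspeed 111.4 kt
Leg 3: desired track 15.6°; wind correction -7.6° → command heading 8.0°, groundspeed 121.1 kt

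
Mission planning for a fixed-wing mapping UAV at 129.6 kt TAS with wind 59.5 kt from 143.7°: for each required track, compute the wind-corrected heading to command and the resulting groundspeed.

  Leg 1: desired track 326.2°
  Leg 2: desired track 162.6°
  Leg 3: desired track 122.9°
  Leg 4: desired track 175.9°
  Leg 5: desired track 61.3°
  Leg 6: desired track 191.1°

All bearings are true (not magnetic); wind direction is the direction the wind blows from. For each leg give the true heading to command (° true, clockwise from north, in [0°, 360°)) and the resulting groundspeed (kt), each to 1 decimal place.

Leg 1: heading=327.3°, groundspeed=189.0 kt
Leg 2: heading=154.0°, groundspeed=71.9 kt
Leg 3: heading=132.3°, groundspeed=72.2 kt
Leg 4: heading=161.7°, groundspeed=75.3 kt
Leg 5: heading=88.4°, groundspeed=107.5 kt
Leg 6: heading=171.3°, groundspeed=81.7 kt

Leg 1: desired track 326.2°; wind correction +1.1° → command heading 327.3°, groundspeed 189.0 kt
Leg 2: desired track 162.6°; wind correction -8.6° → command heading 154.0°, groundspeed 71.9 kt
Leg 3: desired track 122.9°; wind correction +9.4° → command heading 132.3°, groundspeed 72.2 kt
Leg 4: desired track 175.9°; wind correction -14.2° → command heading 161.7°, groundspeed 75.3 kt
Leg 5: desired track 61.3°; wind correction +27.1° → command heading 88.4°, groundspeed 107.5 kt
Leg 6: desired track 191.1°; wind correction -19.8° → command heading 171.3°, groundspeed 81.7 kt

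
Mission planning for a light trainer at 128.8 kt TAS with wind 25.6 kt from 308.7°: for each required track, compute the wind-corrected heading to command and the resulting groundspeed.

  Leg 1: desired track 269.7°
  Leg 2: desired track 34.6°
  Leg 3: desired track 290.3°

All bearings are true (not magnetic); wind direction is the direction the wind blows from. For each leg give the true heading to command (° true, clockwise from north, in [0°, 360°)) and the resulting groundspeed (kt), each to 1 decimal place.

Leg 1: desired track 269.7°; wind correction +7.2° → command heading 276.9°, groundspeed 107.9 kt
Leg 2: desired track 34.6°; wind correction -11.4° → command heading 23.2°, groundspeed 124.4 kt
Leg 3: desired track 290.3°; wind correction +3.6° → command heading 293.9°, groundspeed 104.3 kt

Leg 1: heading=276.9°, groundspeed=107.9 kt
Leg 2: heading=23.2°, groundspeed=124.4 kt
Leg 3: heading=293.9°, groundspeed=104.3 kt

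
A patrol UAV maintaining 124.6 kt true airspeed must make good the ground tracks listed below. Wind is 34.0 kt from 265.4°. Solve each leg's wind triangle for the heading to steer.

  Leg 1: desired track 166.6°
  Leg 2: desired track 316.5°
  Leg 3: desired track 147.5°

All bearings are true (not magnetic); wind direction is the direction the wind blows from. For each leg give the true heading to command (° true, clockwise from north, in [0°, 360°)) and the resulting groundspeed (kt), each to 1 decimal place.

Leg 1: desired track 166.6°; wind correction +15.6° → command heading 182.2°, groundspeed 125.2 kt
Leg 2: desired track 316.5°; wind correction -12.3° → command heading 304.2°, groundspeed 100.4 kt
Leg 3: desired track 147.5°; wind correction +14.0° → command heading 161.5°, groundspeed 136.8 kt

Leg 1: heading=182.2°, groundspeed=125.2 kt
Leg 2: heading=304.2°, groundspeed=100.4 kt
Leg 3: heading=161.5°, groundspeed=136.8 kt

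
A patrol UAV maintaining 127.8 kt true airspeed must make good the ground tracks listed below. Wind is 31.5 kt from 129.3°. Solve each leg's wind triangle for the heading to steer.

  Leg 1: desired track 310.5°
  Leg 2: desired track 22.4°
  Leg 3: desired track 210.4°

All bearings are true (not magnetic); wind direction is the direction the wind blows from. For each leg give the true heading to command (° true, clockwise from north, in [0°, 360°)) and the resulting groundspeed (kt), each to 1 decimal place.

Leg 1: desired track 310.5°; wind correction +0.3° → command heading 310.8°, groundspeed 159.3 kt
Leg 2: desired track 22.4°; wind correction +13.6° → command heading 36.0°, groundspeed 133.4 kt
Leg 3: desired track 210.4°; wind correction -14.1° → command heading 196.3°, groundspeed 119.1 kt

Leg 1: heading=310.8°, groundspeed=159.3 kt
Leg 2: heading=36.0°, groundspeed=133.4 kt
Leg 3: heading=196.3°, groundspeed=119.1 kt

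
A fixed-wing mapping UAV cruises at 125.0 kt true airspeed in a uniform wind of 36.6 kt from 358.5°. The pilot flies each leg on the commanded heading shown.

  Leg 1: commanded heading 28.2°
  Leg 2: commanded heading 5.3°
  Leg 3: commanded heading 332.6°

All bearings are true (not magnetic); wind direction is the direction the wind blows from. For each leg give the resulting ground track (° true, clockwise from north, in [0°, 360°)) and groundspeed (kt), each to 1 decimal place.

Leg 1: track=39.2°, groundspeed=95.0 kt
Leg 2: track=8.1°, groundspeed=88.8 kt
Leg 3: track=322.8°, groundspeed=93.5 kt

Leg 1: heading 28.2°; drift +11.0° → track 39.2°, groundspeed 95.0 kt
Leg 2: heading 5.3°; drift +2.8° → track 8.1°, groundspeed 88.8 kt
Leg 3: heading 332.6°; drift -9.8° → track 322.8°, groundspeed 93.5 kt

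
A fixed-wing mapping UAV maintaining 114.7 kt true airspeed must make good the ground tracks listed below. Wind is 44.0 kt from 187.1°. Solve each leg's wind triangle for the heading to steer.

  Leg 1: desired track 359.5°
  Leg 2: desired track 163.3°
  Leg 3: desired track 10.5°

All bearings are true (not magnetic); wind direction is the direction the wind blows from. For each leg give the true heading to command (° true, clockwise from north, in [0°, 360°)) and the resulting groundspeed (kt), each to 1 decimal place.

Leg 1: desired track 359.5°; wind correction -2.9° → command heading 356.6°, groundspeed 158.2 kt
Leg 2: desired track 163.3°; wind correction +8.9° → command heading 172.2°, groundspeed 73.1 kt
Leg 3: desired track 10.5°; wind correction +1.3° → command heading 11.8°, groundspeed 158.6 kt

Leg 1: heading=356.6°, groundspeed=158.2 kt
Leg 2: heading=172.2°, groundspeed=73.1 kt
Leg 3: heading=11.8°, groundspeed=158.6 kt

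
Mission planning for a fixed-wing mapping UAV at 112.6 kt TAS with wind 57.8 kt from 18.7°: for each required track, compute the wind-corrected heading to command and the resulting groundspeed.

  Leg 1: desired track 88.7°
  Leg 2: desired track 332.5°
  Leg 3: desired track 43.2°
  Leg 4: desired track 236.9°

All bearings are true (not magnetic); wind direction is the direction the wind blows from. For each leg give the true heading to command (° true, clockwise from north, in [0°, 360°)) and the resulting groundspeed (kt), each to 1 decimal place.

Leg 1: heading=59.9°, groundspeed=78.9 kt
Leg 2: heading=354.2°, groundspeed=64.6 kt
Leg 3: heading=30.9°, groundspeed=57.4 kt
Leg 4: heading=255.4°, groundspeed=152.2 kt

Leg 1: desired track 88.7°; wind correction -28.8° → command heading 59.9°, groundspeed 78.9 kt
Leg 2: desired track 332.5°; wind correction +21.7° → command heading 354.2°, groundspeed 64.6 kt
Leg 3: desired track 43.2°; wind correction -12.3° → command heading 30.9°, groundspeed 57.4 kt
Leg 4: desired track 236.9°; wind correction +18.5° → command heading 255.4°, groundspeed 152.2 kt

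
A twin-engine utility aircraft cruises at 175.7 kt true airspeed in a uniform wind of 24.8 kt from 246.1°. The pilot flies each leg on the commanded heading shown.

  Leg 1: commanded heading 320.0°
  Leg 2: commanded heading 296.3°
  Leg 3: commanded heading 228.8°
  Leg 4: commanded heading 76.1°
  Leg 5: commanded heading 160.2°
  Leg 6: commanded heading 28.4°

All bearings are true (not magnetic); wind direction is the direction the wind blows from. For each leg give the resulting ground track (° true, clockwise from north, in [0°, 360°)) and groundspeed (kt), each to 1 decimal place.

Leg 1: track=328.0°, groundspeed=170.5 kt
Leg 2: track=303.1°, groundspeed=161.0 kt
Leg 3: track=226.0°, groundspeed=152.2 kt
Leg 4: track=74.9°, groundspeed=200.2 kt
Leg 5: track=152.1°, groundspeed=175.7 kt
Leg 6: track=32.8°, groundspeed=195.9 kt

Leg 1: heading 320.0°; drift +8.0° → track 328.0°, groundspeed 170.5 kt
Leg 2: heading 296.3°; drift +6.8° → track 303.1°, groundspeed 161.0 kt
Leg 3: heading 228.8°; drift -2.8° → track 226.0°, groundspeed 152.2 kt
Leg 4: heading 76.1°; drift -1.2° → track 74.9°, groundspeed 200.2 kt
Leg 5: heading 160.2°; drift -8.1° → track 152.1°, groundspeed 175.7 kt
Leg 6: heading 28.4°; drift +4.4° → track 32.8°, groundspeed 195.9 kt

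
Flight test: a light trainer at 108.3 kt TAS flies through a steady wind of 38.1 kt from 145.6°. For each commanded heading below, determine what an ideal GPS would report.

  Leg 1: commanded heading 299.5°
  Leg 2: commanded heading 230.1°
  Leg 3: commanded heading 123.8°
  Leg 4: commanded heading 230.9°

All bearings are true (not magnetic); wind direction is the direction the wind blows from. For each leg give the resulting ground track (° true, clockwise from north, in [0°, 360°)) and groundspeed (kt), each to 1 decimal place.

Leg 1: track=306.2°, groundspeed=143.5 kt
Leg 2: track=250.0°, groundspeed=111.3 kt
Leg 3: track=112.8°, groundspeed=74.3 kt
Leg 4: track=250.8°, groundspeed=111.8 kt

Leg 1: heading 299.5°; drift +6.7° → track 306.2°, groundspeed 143.5 kt
Leg 2: heading 230.1°; drift +19.9° → track 250.0°, groundspeed 111.3 kt
Leg 3: heading 123.8°; drift -11.0° → track 112.8°, groundspeed 74.3 kt
Leg 4: heading 230.9°; drift +19.9° → track 250.8°, groundspeed 111.8 kt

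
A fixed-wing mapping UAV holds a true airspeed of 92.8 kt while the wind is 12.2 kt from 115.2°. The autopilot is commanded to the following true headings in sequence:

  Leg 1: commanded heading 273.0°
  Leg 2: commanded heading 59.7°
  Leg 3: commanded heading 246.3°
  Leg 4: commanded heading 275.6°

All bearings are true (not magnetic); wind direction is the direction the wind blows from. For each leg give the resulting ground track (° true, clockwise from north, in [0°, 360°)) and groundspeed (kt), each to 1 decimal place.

Leg 1: track=275.5°, groundspeed=104.2 kt
Leg 2: track=53.0°, groundspeed=86.5 kt
Leg 3: track=251.5°, groundspeed=101.2 kt
Leg 4: track=277.8°, groundspeed=104.4 kt

Leg 1: heading 273.0°; drift +2.5° → track 275.5°, groundspeed 104.2 kt
Leg 2: heading 59.7°; drift -6.7° → track 53.0°, groundspeed 86.5 kt
Leg 3: heading 246.3°; drift +5.2° → track 251.5°, groundspeed 101.2 kt
Leg 4: heading 275.6°; drift +2.2° → track 277.8°, groundspeed 104.4 kt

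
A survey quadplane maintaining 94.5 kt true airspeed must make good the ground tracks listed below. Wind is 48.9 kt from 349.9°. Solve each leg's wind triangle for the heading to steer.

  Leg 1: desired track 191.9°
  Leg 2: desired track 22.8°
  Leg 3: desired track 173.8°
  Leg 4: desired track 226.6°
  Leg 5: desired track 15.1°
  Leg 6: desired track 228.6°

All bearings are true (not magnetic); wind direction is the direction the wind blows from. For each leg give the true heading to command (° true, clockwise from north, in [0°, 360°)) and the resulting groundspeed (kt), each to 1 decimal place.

Leg 1: desired track 191.9°; wind correction +11.2° → command heading 203.1°, groundspeed 138.0 kt
Leg 2: desired track 22.8°; wind correction -16.3° → command heading 6.5°, groundspeed 49.6 kt
Leg 3: desired track 173.8°; wind correction +2.0° → command heading 175.8°, groundspeed 143.2 kt
Leg 4: desired track 226.6°; wind correction +25.6° → command heading 252.2°, groundspeed 112.1 kt
Leg 5: desired track 15.1°; wind correction -12.7° → command heading 2.4°, groundspeed 47.9 kt
Leg 6: desired track 228.6°; wind correction +26.2° → command heading 254.8°, groundspeed 110.2 kt

Leg 1: heading=203.1°, groundspeed=138.0 kt
Leg 2: heading=6.5°, groundspeed=49.6 kt
Leg 3: heading=175.8°, groundspeed=143.2 kt
Leg 4: heading=252.2°, groundspeed=112.1 kt
Leg 5: heading=2.4°, groundspeed=47.9 kt
Leg 6: heading=254.8°, groundspeed=110.2 kt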